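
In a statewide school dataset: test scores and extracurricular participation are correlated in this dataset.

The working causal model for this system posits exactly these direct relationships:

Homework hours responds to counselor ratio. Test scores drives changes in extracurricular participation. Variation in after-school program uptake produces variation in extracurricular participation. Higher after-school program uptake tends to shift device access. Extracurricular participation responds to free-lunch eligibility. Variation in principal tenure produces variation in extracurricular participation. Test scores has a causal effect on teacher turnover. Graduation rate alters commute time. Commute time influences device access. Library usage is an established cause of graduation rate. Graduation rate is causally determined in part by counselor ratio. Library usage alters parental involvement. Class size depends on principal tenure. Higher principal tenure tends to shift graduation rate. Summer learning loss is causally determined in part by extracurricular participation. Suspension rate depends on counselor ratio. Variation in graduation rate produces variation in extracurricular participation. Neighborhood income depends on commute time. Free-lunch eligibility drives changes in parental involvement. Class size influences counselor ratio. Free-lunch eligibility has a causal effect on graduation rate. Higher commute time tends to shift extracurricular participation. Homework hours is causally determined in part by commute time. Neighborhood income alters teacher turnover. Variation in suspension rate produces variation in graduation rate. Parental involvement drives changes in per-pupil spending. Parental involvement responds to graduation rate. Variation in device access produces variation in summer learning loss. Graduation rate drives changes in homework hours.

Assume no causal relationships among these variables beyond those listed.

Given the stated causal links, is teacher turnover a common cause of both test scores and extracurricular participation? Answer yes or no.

no

Teacher turnover has no stated causal path to either test scores or extracurricular participation. A confounder must cause both variables, so teacher turnover does not qualify.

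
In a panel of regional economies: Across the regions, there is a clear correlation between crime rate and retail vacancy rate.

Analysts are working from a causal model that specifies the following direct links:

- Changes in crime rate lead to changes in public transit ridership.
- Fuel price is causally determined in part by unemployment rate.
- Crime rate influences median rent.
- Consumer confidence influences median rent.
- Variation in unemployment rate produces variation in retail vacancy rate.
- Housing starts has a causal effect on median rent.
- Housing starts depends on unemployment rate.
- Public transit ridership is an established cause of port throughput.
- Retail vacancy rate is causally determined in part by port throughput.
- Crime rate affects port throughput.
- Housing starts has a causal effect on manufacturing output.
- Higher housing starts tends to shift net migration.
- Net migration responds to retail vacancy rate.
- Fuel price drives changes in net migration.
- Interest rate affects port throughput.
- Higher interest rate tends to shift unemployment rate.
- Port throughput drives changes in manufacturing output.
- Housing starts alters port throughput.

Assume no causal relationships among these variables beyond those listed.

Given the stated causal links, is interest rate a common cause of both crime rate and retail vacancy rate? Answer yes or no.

Interest rate has no stated causal path to crime rate. A confounder must cause both variables, so interest rate does not qualify.

no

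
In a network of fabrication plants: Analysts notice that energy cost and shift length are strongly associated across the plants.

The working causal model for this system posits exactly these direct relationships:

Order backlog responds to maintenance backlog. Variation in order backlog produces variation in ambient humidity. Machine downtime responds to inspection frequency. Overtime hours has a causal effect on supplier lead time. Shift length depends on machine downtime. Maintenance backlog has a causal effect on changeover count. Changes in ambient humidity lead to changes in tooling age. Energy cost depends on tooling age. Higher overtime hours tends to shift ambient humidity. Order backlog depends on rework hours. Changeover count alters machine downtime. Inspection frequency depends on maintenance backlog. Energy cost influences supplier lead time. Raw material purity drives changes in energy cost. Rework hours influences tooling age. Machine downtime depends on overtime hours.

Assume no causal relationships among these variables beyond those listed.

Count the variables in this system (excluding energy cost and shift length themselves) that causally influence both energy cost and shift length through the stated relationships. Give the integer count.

The common causes are: maintenance backlog (to energy cost via maintenance backlog → order backlog → ambient humidity → tooling age → energy cost; to shift length via maintenance backlog → changeover count → machine downtime → shift length); overtime hours (to energy cost via overtime hours → ambient humidity → tooling age → energy cost; to shift length via overtime hours → machine downtime → shift length).
Every other variable lacks a causal path to at least one of energy cost and shift length.

2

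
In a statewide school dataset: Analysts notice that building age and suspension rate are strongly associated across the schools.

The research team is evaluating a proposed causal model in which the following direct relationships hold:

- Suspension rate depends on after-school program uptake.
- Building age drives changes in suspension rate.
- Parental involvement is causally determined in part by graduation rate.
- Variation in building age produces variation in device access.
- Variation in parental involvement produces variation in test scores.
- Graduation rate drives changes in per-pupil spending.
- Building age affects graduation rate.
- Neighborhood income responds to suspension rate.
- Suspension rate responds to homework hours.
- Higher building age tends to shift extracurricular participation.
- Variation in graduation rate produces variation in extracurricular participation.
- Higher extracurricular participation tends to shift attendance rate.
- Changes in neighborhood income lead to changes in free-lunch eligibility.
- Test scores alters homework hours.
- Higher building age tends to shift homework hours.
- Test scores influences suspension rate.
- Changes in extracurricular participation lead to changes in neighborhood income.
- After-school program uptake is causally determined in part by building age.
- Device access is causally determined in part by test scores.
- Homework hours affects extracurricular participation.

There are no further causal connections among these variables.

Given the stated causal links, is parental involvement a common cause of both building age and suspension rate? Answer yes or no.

no

Parental involvement has no stated causal path to building age. A confounder must cause both variables, so parental involvement does not qualify.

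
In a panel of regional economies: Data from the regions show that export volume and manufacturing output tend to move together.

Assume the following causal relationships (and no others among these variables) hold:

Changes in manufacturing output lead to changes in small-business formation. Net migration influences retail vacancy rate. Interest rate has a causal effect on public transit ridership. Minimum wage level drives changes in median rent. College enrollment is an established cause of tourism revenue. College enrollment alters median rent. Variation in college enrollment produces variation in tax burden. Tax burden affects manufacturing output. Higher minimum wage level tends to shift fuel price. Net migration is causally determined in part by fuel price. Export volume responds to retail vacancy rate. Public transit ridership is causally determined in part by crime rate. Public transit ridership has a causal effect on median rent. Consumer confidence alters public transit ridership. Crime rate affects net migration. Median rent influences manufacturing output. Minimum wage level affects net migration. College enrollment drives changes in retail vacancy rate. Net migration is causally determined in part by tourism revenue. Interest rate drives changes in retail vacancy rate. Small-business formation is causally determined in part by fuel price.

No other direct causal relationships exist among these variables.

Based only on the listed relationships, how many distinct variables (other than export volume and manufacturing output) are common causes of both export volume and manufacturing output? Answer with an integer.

4

The common causes are: college enrollment (to export volume via college enrollment → retail vacancy rate → export volume; to manufacturing output via college enrollment → tax burden → manufacturing output); crime rate (to export volume via crime rate → net migration → retail vacancy rate → export volume; to manufacturing output via crime rate → public transit ridership → median rent → manufacturing output); interest rate (to export volume via interest rate → retail vacancy rate → export volume; to manufacturing output via interest rate → public transit ridership → median rent → manufacturing output); minimum wage level (to export volume via minimum wage level → net migration → retail vacancy rate → export volume; to manufacturing output via minimum wage level → median rent → manufacturing output).
Every other variable lacks a causal path to at least one of export volume and manufacturing output.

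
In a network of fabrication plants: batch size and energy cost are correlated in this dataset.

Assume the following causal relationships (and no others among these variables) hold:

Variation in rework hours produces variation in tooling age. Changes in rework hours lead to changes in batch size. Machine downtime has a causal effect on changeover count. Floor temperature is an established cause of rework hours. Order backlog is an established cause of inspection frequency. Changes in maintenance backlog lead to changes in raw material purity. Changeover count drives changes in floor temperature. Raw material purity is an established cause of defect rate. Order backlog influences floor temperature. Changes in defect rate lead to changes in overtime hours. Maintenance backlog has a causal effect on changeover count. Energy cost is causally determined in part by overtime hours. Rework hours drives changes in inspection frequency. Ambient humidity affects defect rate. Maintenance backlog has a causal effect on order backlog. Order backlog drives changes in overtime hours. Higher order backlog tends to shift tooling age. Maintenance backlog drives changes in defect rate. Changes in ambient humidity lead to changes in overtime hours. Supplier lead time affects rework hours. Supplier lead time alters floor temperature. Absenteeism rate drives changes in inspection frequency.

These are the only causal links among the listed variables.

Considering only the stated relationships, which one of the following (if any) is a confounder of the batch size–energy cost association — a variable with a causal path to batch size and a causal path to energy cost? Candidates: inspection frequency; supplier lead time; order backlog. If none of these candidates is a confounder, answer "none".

order backlog

Order backlog causes batch size (order backlog → floor temperature → rework hours → batch size) and also causes energy cost (order backlog → overtime hours → energy cost); it is a common cause of both.
Each of the other candidates lacks a causal path to at least one of batch size and energy cost, so they do not confound the relationship.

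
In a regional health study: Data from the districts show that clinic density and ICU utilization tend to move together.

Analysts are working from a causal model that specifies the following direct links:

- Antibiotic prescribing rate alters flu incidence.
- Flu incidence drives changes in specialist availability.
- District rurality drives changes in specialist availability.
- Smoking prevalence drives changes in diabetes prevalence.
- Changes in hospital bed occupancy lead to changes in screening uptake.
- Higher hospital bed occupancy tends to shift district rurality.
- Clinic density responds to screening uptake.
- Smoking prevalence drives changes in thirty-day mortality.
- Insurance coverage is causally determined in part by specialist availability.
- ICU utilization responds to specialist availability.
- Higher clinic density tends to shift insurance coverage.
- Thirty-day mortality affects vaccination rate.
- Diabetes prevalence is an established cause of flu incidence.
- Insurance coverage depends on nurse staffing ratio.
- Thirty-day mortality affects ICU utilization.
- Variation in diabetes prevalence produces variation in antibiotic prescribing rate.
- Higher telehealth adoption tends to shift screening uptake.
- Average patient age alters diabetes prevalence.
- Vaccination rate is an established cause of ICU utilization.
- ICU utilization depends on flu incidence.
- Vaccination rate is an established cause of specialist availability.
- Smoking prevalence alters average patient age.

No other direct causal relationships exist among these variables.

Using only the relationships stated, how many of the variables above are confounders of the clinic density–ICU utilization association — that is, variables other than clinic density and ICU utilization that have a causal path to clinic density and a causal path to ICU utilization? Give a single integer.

The common causes are: hospital bed occupancy (to clinic density via hospital bed occupancy → screening uptake → clinic density; to ICU utilization via hospital bed occupancy → district rurality → specialist availability → ICU utilization).
Every other variable lacks a causal path to at least one of clinic density and ICU utilization.

1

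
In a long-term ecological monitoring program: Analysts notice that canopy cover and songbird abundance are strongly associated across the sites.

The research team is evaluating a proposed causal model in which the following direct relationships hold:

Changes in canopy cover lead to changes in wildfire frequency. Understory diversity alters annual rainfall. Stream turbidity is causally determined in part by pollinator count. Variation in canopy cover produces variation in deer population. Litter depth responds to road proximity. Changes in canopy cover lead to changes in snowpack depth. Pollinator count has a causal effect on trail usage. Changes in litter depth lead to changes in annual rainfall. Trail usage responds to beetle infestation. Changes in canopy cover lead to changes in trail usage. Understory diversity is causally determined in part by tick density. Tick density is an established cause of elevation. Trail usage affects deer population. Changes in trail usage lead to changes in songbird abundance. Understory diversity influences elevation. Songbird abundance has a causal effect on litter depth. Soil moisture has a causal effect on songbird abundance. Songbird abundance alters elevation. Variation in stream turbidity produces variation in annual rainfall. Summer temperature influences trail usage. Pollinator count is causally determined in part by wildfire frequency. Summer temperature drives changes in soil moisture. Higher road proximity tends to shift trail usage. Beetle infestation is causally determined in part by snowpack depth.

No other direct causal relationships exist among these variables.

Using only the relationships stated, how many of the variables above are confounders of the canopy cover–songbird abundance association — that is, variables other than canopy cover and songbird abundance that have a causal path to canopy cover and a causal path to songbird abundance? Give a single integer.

No listed variable has a causal path to both canopy cover and songbird abundance, so there are no common causes.

0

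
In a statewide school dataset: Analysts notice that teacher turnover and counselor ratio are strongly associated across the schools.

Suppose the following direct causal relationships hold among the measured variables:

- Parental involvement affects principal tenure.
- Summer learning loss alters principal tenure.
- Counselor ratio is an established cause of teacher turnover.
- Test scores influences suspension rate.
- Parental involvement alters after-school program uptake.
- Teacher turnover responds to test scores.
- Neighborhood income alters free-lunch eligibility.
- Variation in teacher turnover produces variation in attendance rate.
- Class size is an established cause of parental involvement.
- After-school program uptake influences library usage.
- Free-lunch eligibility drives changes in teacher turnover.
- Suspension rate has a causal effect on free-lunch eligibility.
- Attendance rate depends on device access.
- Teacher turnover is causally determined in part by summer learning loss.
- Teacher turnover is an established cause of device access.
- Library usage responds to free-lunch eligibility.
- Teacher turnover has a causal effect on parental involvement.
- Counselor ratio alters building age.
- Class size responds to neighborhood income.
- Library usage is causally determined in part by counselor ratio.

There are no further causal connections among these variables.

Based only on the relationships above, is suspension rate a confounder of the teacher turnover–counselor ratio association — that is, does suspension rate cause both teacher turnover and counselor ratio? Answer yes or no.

Suspension rate has no stated causal path to counselor ratio. A confounder must cause both variables, so suspension rate does not qualify.

no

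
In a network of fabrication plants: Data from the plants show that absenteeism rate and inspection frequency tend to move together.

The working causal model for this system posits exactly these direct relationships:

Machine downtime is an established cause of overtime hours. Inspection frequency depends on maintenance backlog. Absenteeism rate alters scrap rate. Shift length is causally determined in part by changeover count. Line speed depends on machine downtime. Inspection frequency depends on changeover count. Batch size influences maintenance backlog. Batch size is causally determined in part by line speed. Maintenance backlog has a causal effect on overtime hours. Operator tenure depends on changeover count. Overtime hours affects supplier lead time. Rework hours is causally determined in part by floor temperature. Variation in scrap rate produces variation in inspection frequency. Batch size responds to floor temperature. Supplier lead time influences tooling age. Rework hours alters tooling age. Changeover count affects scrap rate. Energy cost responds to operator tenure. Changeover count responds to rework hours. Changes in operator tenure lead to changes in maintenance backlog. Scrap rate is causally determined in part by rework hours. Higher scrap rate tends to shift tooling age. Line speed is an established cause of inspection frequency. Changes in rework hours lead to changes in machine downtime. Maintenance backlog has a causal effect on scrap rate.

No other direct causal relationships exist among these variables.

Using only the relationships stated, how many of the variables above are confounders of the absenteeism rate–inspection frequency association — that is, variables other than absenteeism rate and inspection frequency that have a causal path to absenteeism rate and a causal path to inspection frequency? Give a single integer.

No listed variable has a causal path to both absenteeism rate and inspection frequency, so there are no common causes.

0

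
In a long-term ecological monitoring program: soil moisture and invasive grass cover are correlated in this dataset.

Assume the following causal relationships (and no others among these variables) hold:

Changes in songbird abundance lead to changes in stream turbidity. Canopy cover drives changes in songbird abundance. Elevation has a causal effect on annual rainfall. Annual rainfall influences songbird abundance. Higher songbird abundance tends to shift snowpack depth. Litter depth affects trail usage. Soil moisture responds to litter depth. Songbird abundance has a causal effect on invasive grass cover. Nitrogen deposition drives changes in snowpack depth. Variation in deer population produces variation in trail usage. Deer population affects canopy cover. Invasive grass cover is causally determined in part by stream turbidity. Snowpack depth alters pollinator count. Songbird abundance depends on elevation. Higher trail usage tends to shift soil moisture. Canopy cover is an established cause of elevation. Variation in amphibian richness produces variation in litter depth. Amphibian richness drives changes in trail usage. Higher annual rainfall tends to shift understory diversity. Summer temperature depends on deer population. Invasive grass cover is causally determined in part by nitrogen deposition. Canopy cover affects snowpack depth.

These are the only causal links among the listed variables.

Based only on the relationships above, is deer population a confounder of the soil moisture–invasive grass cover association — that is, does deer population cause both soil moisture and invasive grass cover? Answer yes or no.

Deer population has a causal path to soil moisture (deer population → trail usage → soil moisture) and to invasive grass cover (deer population → canopy cover → songbird abundance → invasive grass cover), so it is a common cause of both — a confounder.

yes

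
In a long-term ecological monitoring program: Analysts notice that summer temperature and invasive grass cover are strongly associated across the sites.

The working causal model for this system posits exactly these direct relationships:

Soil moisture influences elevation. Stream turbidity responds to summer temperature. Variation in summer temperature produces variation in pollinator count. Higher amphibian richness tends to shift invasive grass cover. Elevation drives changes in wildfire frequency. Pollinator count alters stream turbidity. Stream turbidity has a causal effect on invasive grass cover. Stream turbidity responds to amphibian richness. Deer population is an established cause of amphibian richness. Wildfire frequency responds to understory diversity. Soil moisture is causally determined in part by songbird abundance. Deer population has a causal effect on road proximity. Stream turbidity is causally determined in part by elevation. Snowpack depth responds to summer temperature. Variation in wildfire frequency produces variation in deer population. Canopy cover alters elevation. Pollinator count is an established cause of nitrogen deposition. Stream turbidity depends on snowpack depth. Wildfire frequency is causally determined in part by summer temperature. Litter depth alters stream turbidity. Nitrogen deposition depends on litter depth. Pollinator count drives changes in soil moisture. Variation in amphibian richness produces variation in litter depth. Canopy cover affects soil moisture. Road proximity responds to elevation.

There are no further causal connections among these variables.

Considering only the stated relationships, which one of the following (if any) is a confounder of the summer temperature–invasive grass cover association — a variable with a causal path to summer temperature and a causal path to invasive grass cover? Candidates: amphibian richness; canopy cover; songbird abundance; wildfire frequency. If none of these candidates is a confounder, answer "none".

None of the listed candidates has causal paths to both summer temperature and invasive grass cover in the stated relationships, so none is a common cause.

none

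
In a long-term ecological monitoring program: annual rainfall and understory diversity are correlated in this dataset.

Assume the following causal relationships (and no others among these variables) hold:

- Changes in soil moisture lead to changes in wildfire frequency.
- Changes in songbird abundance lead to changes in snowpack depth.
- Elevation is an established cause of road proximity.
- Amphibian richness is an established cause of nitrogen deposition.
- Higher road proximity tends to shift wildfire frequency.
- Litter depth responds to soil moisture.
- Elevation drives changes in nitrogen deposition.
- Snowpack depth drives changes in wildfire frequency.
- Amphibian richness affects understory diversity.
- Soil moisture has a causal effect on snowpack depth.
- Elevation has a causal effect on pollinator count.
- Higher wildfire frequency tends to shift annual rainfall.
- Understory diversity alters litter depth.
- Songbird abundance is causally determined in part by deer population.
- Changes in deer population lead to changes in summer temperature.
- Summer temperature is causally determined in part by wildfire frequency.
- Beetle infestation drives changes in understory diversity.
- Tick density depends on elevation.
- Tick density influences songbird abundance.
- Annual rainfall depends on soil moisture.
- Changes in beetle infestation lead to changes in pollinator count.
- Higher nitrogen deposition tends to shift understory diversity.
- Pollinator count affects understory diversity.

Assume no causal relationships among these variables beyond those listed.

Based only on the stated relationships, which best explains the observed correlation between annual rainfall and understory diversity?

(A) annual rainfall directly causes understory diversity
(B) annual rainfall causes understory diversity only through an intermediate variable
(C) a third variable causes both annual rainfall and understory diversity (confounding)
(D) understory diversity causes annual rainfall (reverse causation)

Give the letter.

C

Elevation causes annual rainfall (elevation → road proximity → wildfire frequency → annual rainfall) and understory diversity (elevation → pollinator count → understory diversity) — a common cause creating the correlation.
There is no stated path from annual rainfall to understory diversity or from understory diversity to annual rainfall, so neither direct nor reverse causation applies.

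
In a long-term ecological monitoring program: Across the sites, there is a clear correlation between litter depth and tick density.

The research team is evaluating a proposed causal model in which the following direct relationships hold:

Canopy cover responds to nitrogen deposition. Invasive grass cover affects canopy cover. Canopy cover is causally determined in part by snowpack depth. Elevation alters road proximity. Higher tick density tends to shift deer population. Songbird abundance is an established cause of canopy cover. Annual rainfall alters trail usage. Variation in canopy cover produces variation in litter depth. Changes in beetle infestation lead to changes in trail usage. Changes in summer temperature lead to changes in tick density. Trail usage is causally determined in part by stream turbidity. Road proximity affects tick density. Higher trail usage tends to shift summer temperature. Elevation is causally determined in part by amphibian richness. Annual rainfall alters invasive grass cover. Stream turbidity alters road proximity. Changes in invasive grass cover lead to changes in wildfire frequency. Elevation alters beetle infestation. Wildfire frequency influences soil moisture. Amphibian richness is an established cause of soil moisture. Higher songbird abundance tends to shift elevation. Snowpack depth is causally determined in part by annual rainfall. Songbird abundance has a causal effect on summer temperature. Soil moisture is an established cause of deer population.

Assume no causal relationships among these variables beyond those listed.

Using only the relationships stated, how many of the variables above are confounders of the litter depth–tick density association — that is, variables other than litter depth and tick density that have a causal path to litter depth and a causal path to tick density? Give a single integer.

2

The common causes are: annual rainfall (to litter depth via annual rainfall → invasive grass cover → canopy cover → litter depth; to tick density via annual rainfall → trail usage → summer temperature → tick density); songbird abundance (to litter depth via songbird abundance → canopy cover → litter depth; to tick density via songbird abundance → summer temperature → tick density).
Every other variable lacks a causal path to at least one of litter depth and tick density.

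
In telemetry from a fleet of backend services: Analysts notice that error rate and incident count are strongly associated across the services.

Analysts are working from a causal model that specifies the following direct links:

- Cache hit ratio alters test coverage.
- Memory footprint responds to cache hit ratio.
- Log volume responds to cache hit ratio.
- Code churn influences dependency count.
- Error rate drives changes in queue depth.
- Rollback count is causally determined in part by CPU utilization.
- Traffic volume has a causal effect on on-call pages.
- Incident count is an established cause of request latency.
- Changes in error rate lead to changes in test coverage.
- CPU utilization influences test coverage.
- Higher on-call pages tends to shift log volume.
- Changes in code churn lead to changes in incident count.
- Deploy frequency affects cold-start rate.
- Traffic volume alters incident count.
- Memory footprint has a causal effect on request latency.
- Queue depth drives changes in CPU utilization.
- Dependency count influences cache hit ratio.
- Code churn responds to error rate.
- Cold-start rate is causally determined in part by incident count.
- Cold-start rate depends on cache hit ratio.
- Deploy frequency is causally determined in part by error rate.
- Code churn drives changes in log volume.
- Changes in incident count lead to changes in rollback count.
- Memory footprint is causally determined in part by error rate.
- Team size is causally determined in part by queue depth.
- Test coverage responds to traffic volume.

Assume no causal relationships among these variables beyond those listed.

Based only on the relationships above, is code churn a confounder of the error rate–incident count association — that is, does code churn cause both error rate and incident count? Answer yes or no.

no

Code churn has no stated causal path to error rate. A confounder must cause both variables, so code churn does not qualify.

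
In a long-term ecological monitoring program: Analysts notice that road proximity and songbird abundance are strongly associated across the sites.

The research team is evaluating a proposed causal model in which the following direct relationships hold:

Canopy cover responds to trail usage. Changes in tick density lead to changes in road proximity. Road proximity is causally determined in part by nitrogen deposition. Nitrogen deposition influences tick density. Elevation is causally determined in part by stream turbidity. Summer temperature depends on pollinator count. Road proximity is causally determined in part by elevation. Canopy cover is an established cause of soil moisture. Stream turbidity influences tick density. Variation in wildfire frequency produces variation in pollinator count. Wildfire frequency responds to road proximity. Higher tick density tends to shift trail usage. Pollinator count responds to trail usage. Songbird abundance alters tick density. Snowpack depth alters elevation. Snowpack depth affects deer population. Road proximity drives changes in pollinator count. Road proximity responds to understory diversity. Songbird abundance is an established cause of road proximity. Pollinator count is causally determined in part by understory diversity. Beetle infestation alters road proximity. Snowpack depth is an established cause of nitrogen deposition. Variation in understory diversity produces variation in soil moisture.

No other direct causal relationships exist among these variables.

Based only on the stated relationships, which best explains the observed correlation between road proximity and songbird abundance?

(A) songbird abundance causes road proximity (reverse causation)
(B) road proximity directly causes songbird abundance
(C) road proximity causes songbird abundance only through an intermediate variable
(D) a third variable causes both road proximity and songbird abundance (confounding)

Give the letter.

A

The stated link runs songbird abundance → road proximity; road proximity has no causal path to songbird abundance. No variable causes both, so confounding is ruled out. The correlation reflects reverse causation.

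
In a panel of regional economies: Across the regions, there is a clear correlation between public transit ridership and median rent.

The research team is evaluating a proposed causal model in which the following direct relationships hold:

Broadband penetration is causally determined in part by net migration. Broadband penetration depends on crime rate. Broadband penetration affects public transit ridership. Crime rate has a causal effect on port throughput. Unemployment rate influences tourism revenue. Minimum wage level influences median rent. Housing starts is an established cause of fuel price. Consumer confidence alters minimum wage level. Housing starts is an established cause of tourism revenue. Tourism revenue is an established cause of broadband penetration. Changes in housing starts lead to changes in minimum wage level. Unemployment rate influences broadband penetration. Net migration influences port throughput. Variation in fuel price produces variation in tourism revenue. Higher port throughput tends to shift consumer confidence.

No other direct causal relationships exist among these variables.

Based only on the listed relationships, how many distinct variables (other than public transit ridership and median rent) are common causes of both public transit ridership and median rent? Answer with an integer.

The common causes are: crime rate (to public transit ridership via crime rate → broadband penetration → public transit ridership; to median rent via crime rate → port throughput → consumer confidence → minimum wage level → median rent); housing starts (to public transit ridership via housing starts → tourism revenue → broadband penetration → public transit ridership; to median rent via housing starts → minimum wage level → median rent); net migration (to public transit ridership via net migration → broadband penetration → public transit ridership; to median rent via net migration → port throughput → consumer confidence → minimum wage level → median rent).
Every other variable lacks a causal path to at least one of public transit ridership and median rent.

3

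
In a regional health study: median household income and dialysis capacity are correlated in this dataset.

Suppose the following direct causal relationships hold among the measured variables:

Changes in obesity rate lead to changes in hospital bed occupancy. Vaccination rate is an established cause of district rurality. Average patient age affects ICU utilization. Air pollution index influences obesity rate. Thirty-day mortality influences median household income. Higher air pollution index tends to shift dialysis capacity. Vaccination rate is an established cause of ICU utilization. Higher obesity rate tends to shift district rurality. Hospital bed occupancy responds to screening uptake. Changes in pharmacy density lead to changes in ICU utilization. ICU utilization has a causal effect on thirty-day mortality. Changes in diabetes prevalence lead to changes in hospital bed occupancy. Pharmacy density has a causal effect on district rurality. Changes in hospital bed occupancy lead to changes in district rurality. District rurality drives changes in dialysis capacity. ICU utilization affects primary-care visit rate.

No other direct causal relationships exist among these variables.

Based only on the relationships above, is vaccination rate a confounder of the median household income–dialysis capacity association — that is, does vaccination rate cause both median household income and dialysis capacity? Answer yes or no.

Vaccination rate has a causal path to median household income (vaccination rate → ICU utilization → thirty-day mortality → median household income) and to dialysis capacity (vaccination rate → district rurality → dialysis capacity), so it is a common cause of both — a confounder.

yes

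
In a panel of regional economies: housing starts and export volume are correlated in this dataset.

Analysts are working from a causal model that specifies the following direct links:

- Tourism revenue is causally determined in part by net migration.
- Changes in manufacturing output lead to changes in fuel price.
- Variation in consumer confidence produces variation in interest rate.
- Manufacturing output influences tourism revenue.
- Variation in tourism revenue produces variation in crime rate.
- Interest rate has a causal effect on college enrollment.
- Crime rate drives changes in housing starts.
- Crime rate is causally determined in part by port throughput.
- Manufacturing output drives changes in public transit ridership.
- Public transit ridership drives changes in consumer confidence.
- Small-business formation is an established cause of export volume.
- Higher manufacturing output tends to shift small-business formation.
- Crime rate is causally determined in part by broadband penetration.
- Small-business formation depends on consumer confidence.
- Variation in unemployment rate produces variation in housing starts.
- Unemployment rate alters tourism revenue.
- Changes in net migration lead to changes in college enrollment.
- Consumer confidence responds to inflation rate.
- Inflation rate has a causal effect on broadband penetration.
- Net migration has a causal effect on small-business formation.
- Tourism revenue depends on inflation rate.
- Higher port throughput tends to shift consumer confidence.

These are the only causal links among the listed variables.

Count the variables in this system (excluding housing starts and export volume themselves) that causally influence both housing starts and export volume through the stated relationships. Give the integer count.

4

The common causes are: inflation rate (to housing starts via inflation rate → tourism revenue → crime rate → housing starts; to export volume via inflation rate → consumer confidence → small-business formation → export volume); manufacturing output (to housing starts via manufacturing output → tourism revenue → crime rate → housing starts; to export volume via manufacturing output → small-business formation → export volume); net migration (to housing starts via net migration → tourism revenue → crime rate → housing starts; to export volume via net migration → small-business formation → export volume); port throughput (to housing starts via port throughput → crime rate → housing starts; to export volume via port throughput → consumer confidence → small-business formation → export volume).
Every other variable lacks a causal path to at least one of housing starts and export volume.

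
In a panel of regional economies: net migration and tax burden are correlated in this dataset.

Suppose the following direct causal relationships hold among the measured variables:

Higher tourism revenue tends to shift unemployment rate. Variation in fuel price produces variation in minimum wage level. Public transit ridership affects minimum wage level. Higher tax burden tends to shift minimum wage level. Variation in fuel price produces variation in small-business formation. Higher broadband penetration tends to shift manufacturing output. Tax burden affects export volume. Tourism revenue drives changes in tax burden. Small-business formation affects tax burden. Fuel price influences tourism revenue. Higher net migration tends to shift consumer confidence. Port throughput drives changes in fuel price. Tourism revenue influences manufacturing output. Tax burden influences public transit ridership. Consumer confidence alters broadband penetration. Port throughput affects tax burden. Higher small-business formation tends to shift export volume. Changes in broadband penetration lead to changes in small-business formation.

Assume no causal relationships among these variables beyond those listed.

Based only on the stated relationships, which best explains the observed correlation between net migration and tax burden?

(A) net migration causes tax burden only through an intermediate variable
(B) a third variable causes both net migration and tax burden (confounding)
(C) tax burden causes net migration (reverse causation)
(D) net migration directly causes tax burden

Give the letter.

Net migration reaches tax burden through net migration → consumer confidence → broadband penetration → small-business formation → tax burden — an indirect causal chain with no direct net migration → tax burden link. No variable causes both net migration and tax burden, so confounding is ruled out; the effect is mediated.

A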